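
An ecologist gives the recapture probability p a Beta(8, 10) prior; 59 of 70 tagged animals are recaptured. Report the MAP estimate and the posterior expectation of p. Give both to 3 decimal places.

Posterior: Beta(8+59, 10+11) = Beta(67, 21).
Mode = (67−1)/(67+21−2) = 66/86 = 0.767.
Mean = 67/(67+21) = 67/88 = 0.761.
Left-skewed posterior ⇒ mean < mode.

MAP: 0.767. Posterior mean: 0.761.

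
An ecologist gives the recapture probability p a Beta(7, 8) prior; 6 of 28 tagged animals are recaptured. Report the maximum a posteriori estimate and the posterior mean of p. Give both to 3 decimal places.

Posterior: Beta(7+6, 8+22) = Beta(13, 30).
Mode = (13−1)/(13+30−2) = 12/41 = 0.293.
Mean = 13/(13+30) = 13/43 = 0.302.
Right-skewed posterior ⇒ mode < mean.

MAP = 0.293; posterior mean = 0.302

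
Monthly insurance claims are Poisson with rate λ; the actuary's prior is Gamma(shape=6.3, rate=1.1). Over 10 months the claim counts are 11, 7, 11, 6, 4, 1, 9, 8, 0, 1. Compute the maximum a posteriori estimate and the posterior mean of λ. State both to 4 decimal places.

MAP = 5.7027, posterior mean = 5.7928

Σ counts = 58. Posterior: Gamma(shape = 6.3+58 = 64.3, rate = 1.1+10 = 11.1).
Mode = (α−1)/β = 63.3/11.1 = 5.7027.
Mean = α/β = 64.3/11.1 = 5.7928.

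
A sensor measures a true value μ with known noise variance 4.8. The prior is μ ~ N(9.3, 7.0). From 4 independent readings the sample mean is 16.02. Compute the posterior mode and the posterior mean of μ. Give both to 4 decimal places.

Posterior for μ is Normal. Precision-weighted mean: (1/7.0·9.3 + 4/4.8·16.02) / (1/7.0 + 4/4.8) = 15.0366.
A Normal posterior is symmetric, so mode = mean.

posterior mode = 15.0366, posterior mean = 15.0366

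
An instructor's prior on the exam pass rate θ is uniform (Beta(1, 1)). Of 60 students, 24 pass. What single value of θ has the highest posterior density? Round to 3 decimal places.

0.400

Posterior: Beta(1+24, 1+36) = Beta(25, 37).
Mode = (25−1)/(25+37−2) = 24/60 = 0.400.
With a flat prior the MAP equals the MLE, 24/60.
Mean = 25/(25+37) = 25/62 = 0.403.
This is the posterior mode — the MAP estimate.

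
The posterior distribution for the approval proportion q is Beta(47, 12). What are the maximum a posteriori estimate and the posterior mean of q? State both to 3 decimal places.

Mode = (47−1)/(47+12−2) = 46/57 = 0.807.
Mean = 47/(47+12) = 47/59 = 0.797.
Left-skewed posterior ⇒ mean < mode.

MAP = 0.807; posterior mean = 0.797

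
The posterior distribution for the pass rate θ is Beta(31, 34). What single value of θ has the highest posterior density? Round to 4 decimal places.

0.4762

Mode = (31−1)/(31+34−2) = 30/63 = 0.4762.
Mean = 31/(31+34) = 31/65 = 0.4769.
This is the posterior mode — the MAP estimate.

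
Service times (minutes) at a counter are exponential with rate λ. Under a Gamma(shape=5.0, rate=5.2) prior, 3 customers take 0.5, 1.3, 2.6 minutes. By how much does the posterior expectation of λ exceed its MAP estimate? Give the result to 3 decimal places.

Σ times = 4.4. Posterior: Gamma(shape = 5.0+3 = 8.0, rate = 5.2+4.4 = 9.6).
Mode = (α−1)/β = 7.0/9.6 = 0.729.
Mean = α/β = 8.0/9.6 = 0.833.
Difference = 0.833 − 0.729 = 0.104.

0.104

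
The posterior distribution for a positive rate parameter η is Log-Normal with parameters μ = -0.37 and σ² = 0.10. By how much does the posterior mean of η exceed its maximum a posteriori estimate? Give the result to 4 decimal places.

Mode = exp(μ − σ²) = exp(-0.47) = 0.6250.
Mean = exp(μ + σ²/2) = exp(-0.320) = 0.7261.
Difference = 0.7261 − 0.6250 = 0.1011.

0.1011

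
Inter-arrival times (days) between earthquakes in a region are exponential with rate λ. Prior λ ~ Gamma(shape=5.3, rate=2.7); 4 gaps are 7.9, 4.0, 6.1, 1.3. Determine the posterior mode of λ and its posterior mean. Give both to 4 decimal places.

λ_MAP = 0.3773, E[λ|data] = 0.4227

Σ times = 19.3. Posterior: Gamma(shape = 5.3+4 = 9.3, rate = 2.7+19.3 = 22.0).
Mode = (α−1)/β = 8.3/22.0 = 0.3773.
Mean = α/β = 9.3/22.0 = 0.4227.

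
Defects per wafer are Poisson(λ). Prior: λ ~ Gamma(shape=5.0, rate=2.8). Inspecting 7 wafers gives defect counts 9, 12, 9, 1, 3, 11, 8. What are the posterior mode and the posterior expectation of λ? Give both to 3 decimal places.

Σ counts = 53. Posterior: Gamma(shape = 5.0+53 = 58.0, rate = 2.8+7 = 9.8).
Mode = (α−1)/β = 57.0/9.8 = 5.816.
Mean = α/β = 58.0/9.8 = 5.918.
Mean > mode: the posterior has a right tail.

MAP = 5.816, posterior mean = 5.918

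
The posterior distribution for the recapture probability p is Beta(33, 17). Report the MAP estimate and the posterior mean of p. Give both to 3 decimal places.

Mode = (33−1)/(33+17−2) = 32/48 = 0.667.
Mean = 33/(33+17) = 33/50 = 0.660.

MAP estimate = 0.667, posterior mean = 0.660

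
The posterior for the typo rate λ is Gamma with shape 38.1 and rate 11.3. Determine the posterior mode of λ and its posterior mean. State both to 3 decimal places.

Mode = (α−1)/β = 37.1/11.3 = 3.283.
Mean = α/β = 38.1/11.3 = 3.372.
Right-skewed posterior ⇒ mode < mean.

MAP = 3.283; posterior mean = 3.372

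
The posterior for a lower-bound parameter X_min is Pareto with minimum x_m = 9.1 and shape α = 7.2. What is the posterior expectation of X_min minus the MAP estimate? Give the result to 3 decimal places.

1.468

The Pareto density is strictly decreasing on [x_m, ∞), so the mode is x_m = 9.100.
Mean = α·x_m/(α−1) = 7.2·9.1/6.2 = 10.568.
Difference = 10.568 − 9.100 = 1.468.
The posterior is right-skewed, so the mean exceeds the mode.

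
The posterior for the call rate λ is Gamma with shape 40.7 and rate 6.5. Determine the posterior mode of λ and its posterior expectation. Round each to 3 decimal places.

Mode = (α−1)/β = 39.7/6.5 = 6.108.
Mean = α/β = 40.7/6.5 = 6.262.

MAP: 6.108. Posterior mean: 6.262.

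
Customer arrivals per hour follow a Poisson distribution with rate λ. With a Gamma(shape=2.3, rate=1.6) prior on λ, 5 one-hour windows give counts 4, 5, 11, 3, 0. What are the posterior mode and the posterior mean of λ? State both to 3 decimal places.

MAP = 3.682; posterior mean = 3.833

Σ counts = 23. Posterior: Gamma(shape = 2.3+23 = 25.3, rate = 1.6+5 = 6.6).
Mode = (α−1)/β = 24.3/6.6 = 3.682.
Mean = α/β = 25.3/6.6 = 3.833.
Mean > mode: the posterior has a right tail.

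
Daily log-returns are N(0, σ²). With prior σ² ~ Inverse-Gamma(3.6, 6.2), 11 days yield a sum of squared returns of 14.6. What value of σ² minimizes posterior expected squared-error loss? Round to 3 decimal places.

1.667

Posterior: Inverse-Gamma(shape = 3.6+11/2 = 9.1, scale = 6.2+14.6/2 = 13.5).
Mode = β/(α+1) = 13.5/10.1 = 1.337.
Mean = β/(α−1) = 13.5/8.1 = 1.667.
Squared-error loss ⇒ the optimal estimator is the posterior mean.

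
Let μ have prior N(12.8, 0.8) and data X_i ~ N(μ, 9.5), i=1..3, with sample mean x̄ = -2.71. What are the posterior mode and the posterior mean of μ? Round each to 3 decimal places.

MAP: 9.672. Posterior mean: 9.672.

Posterior for μ is Normal. Precision-weighted mean: (1/0.8·12.8 + 3/9.5·-2.71) / (1/0.8 + 3/9.5) = 9.672.
A Normal posterior is symmetric, so mode = mean.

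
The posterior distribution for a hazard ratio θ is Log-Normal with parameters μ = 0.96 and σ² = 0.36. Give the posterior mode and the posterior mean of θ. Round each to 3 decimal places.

MAP: 1.822. Posterior mean: 3.127.

Mode = exp(μ − σ²) = exp(0.60) = 1.822.
Mean = exp(μ + σ²/2) = exp(1.140) = 3.127.
The posterior is right-skewed, so the mean exceeds the mode.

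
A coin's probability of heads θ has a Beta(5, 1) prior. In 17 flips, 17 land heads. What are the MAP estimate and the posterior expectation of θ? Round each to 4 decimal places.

Posterior: Beta(5+17, 1+0) = Beta(22, 1).
Since β = 1 ≤ 1 and α > 1, the Beta density is monotone increasing on [0,1]; the mode is at 1.
Mean = 22/(22+1) = 0.9565.

MAP = 1.0000, posterior mean = 0.9565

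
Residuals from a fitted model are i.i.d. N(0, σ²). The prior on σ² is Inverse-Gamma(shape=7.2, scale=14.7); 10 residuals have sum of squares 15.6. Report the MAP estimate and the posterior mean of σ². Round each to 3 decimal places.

Posterior: Inverse-Gamma(shape = 7.2+10/2 = 12.2, scale = 14.7+15.6/2 = 22.5).
Mode = β/(α+1) = 22.5/13.2 = 1.705.
Mean = β/(α−1) = 22.5/11.2 = 2.009.

σ²_MAP = 1.705, E[σ²|data] = 2.009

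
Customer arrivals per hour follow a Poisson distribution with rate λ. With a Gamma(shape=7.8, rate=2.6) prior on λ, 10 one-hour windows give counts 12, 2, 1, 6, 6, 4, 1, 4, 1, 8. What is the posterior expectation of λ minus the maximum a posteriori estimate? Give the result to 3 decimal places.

0.079

Σ counts = 45. Posterior: Gamma(shape = 7.8+45 = 52.8, rate = 2.6+10 = 12.6).
Mode = (α−1)/β = 51.8/12.6 = 4.111.
Mean = α/β = 52.8/12.6 = 4.190.
Difference = 4.190 − 4.111 = 0.079.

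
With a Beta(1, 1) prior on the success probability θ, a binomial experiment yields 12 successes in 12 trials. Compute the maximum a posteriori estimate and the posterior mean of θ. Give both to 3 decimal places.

Posterior: Beta(1+12, 1+0) = Beta(13, 1).
Since β = 1 ≤ 1 and α > 1, the Beta density is monotone increasing on [0,1]; the mode is at 1.
Mean = 13/(13+1) = 0.929.
Left-skewed posterior ⇒ mean < mode.

MAP = 1.000, posterior mean = 0.929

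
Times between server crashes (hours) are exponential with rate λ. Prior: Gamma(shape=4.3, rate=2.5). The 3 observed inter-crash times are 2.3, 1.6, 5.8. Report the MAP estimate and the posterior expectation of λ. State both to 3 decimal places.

Σ times = 9.7. Posterior: Gamma(shape = 4.3+3 = 7.3, rate = 2.5+9.7 = 12.2).
Mode = (α−1)/β = 6.3/12.2 = 0.516.
Mean = α/β = 7.3/12.2 = 0.598.

MAP: 0.516. Posterior mean: 0.598.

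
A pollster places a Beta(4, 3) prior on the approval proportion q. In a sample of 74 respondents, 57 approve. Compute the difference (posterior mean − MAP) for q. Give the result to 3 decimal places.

Posterior: Beta(4+57, 3+17) = Beta(61, 20).
Mode = (61−1)/(61+20−2) = 60/79 = 0.759.
Mean = 61/(61+20) = 61/81 = 0.753.
Difference = 0.753 − 0.759 = -0.006.

-0.006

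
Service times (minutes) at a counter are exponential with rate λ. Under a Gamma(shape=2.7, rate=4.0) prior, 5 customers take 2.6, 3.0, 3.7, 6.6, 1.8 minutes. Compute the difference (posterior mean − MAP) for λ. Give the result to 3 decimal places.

Σ times = 17.7. Posterior: Gamma(shape = 2.7+5 = 7.7, rate = 4.0+17.7 = 21.7).
Mode = (α−1)/β = 6.7/21.7 = 0.309.
Mean = α/β = 7.7/21.7 = 0.355.
Difference = 0.355 − 0.309 = 0.046.
The posterior is right-skewed, so the mean exceeds the mode.

0.046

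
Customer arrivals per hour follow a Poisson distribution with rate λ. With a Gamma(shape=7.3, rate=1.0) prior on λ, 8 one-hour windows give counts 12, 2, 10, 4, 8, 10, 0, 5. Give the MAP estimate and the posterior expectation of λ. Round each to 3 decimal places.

MAP = 6.367; posterior mean = 6.478

Σ counts = 51. Posterior: Gamma(shape = 7.3+51 = 58.3, rate = 1.0+8 = 9.0).
Mode = (α−1)/β = 57.3/9.0 = 6.367.
Mean = α/β = 58.3/9.0 = 6.478.
The posterior is right-skewed, so the mean exceeds the mode.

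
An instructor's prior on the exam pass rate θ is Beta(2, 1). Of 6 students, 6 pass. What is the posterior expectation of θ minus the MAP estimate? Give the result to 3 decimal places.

Posterior: Beta(2+6, 1+0) = Beta(8, 1).
Since β = 1 ≤ 1 and α > 1, the Beta density is monotone increasing on [0,1]; the mode is at 1.
Mean = 8/(8+1) = 0.889.
Difference = 0.889 − 1.000 = -0.111.

-0.111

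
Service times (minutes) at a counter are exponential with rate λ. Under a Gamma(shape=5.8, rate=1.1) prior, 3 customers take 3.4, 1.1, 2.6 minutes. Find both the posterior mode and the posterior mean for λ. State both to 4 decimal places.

MAP: 0.9512. Posterior mean: 1.0732.

Σ times = 7.1. Posterior: Gamma(shape = 5.8+3 = 8.8, rate = 1.1+7.1 = 8.2).
Mode = (α−1)/β = 7.8/8.2 = 0.9512.
Mean = α/β = 8.8/8.2 = 1.0732.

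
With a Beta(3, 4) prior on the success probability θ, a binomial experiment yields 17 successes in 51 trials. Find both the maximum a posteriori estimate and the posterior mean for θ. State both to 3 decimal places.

θ_MAP = 0.339, E[θ|data] = 0.345

Posterior: Beta(3+17, 4+34) = Beta(20, 38).
Mode = (20−1)/(20+38−2) = 19/56 = 0.339.
Mean = 20/(20+38) = 20/58 = 0.345.
The posterior is right-skewed, so the mean exceeds the mode.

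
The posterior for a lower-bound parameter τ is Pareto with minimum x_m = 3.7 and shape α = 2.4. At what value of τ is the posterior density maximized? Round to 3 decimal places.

3.700

The Pareto density is strictly decreasing on [x_m, ∞), so the mode is x_m = 3.700.
Mean = α·x_m/(α−1) = 2.4·3.7/1.4 = 6.343.
This is the posterior mode — the MAP estimate.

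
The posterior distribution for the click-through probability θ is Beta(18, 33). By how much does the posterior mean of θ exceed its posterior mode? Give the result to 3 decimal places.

0.006

Mode = (18−1)/(18+33−2) = 17/49 = 0.347.
Mean = 18/(18+33) = 18/51 = 0.353.
Difference = 0.353 − 0.347 = 0.006.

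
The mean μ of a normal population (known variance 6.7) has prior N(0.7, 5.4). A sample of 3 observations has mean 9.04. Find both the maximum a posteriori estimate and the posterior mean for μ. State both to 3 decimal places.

maximum a posteriori estimate = 6.600, posterior mean = 6.600

Posterior for μ is Normal. Precision-weighted mean: (1/5.4·0.7 + 3/6.7·9.04) / (1/5.4 + 3/6.7) = 6.600.
A Normal posterior is symmetric, so mode = mean.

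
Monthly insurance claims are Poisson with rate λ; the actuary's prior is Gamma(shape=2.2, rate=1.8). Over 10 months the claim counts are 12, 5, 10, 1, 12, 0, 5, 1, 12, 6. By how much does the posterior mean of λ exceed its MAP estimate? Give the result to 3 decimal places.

Σ counts = 64. Posterior: Gamma(shape = 2.2+64 = 66.2, rate = 1.8+10 = 11.8).
Mode = (α−1)/β = 65.2/11.8 = 5.525.
Mean = α/β = 66.2/11.8 = 5.610.
Difference = 5.610 − 5.525 = 0.085.
The posterior is right-skewed, so the mean exceeds the mode.

0.085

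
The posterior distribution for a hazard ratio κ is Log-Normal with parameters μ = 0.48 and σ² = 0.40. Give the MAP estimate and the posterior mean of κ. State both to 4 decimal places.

MAP: 1.0833. Posterior mean: 1.9739.

Mode = exp(μ − σ²) = exp(0.08) = 1.0833.
Mean = exp(μ + σ²/2) = exp(0.680) = 1.9739.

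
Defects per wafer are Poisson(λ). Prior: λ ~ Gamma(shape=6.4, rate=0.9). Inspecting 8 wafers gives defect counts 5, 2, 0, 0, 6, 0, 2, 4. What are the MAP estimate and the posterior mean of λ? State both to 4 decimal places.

MAP estimate = 2.7416, posterior mean = 2.8539

Σ counts = 19. Posterior: Gamma(shape = 6.4+19 = 25.4, rate = 0.9+8 = 8.9).
Mode = (α−1)/β = 24.4/8.9 = 2.7416.
Mean = α/β = 25.4/8.9 = 2.8539.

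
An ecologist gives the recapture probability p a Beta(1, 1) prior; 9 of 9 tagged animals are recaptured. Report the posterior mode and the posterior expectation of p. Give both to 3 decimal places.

posterior mode = 1.000, posterior expectation = 0.909

Posterior: Beta(1+9, 1+0) = Beta(10, 1).
Since β = 1 ≤ 1 and α > 1, the Beta density is monotone increasing on [0,1]; the mode is at 1.
Mean = 10/(10+1) = 0.909.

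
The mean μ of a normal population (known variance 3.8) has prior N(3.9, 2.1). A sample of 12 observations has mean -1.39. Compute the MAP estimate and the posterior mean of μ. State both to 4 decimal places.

MAP = -0.6968; posterior mean = -0.6968

Posterior for μ is Normal. Precision-weighted mean: (1/2.1·3.9 + 12/3.8·-1.39) / (1/2.1 + 12/3.8) = -0.6968.
A Normal posterior is symmetric, so mode = mean.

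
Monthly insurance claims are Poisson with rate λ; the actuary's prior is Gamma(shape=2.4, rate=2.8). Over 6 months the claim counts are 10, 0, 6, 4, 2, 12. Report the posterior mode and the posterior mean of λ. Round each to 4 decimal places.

Σ counts = 34. Posterior: Gamma(shape = 2.4+34 = 36.4, rate = 2.8+6 = 8.8).
Mode = (α−1)/β = 35.4/8.8 = 4.0227.
Mean = α/β = 36.4/8.8 = 4.1364.

posterior mode = 4.0227, posterior mean = 4.1364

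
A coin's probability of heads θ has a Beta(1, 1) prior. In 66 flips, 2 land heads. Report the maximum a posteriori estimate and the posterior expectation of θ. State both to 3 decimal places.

Posterior: Beta(1+2, 1+64) = Beta(3, 65).
Mode = (3−1)/(3+65−2) = 2/66 = 0.030.
With a flat prior the MAP equals the MLE, 2/66.
Mean = 3/(3+65) = 3/68 = 0.044.
The mean is pulled above the mode by the posterior's right skew.

MAP = 0.030; posterior mean = 0.044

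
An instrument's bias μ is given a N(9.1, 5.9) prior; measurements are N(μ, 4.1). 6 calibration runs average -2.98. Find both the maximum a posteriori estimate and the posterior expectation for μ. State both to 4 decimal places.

Posterior for μ is Normal. Precision-weighted mean: (1/5.9·9.1 + 6/4.1·-2.98) / (1/5.9 + 6/4.1) = -1.7261.
A Normal posterior is symmetric, so mode = mean.

maximum a posteriori estimate = -1.7261, posterior expectation = -1.7261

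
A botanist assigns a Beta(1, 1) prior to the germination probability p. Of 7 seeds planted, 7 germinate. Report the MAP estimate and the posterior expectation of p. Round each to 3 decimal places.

MAP = 1.000, posterior mean = 0.889

Posterior: Beta(1+7, 1+0) = Beta(8, 1).
Since β = 1 ≤ 1 and α > 1, the Beta density is monotone increasing on [0,1]; the mode is at 1.
Mean = 8/(8+1) = 0.889.
The mean is pulled below the mode by the posterior's left skew.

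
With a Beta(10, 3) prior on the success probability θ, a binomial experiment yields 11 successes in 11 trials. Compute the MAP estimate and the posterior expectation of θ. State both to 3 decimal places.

MAP = 0.909, posterior mean = 0.875

Posterior: Beta(10+11, 3+0) = Beta(21, 3).
Mode = (21−1)/(21+3−2) = 20/22 = 0.909.
Mean = 21/(21+3) = 21/24 = 0.875.
The posterior is left-skewed, so the mode exceeds the mean.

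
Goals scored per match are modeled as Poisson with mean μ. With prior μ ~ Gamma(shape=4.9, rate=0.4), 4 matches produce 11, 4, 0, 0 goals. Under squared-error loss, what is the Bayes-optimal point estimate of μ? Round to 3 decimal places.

Σ counts = 15. Posterior: Gamma(shape = 4.9+15 = 19.9, rate = 0.4+4 = 4.4).
Mode = (α−1)/β = 18.9/4.4 = 4.295.
Mean = α/β = 19.9/4.4 = 4.523.
Squared-error loss ⇒ the optimal estimator is the posterior mean.

4.523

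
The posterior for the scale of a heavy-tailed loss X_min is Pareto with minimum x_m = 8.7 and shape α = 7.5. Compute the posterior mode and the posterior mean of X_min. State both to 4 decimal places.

MAP: 8.7000. Posterior mean: 10.0385.

The Pareto density is strictly decreasing on [x_m, ∞), so the mode is x_m = 8.7000.
Mean = α·x_m/(α−1) = 7.5·8.7/6.5 = 10.0385.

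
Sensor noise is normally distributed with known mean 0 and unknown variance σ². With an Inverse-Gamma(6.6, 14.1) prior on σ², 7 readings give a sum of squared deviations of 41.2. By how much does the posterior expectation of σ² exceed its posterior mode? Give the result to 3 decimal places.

Posterior: Inverse-Gamma(shape = 6.6+7/2 = 10.1, scale = 14.1+41.2/2 = 34.7).
Mode = β/(α+1) = 34.7/11.1 = 3.126.
Mean = β/(α−1) = 34.7/9.1 = 3.813.
Difference = 3.813 − 3.126 = 0.687.

0.687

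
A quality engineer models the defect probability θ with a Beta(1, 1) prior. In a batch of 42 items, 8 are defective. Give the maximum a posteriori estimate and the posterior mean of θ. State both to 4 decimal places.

θ_MAP = 0.1905, E[θ|data] = 0.2045

Posterior: Beta(1+8, 1+34) = Beta(9, 35).
Mode = (9−1)/(9+35−2) = 8/42 = 0.1905.
With a flat prior the MAP equals the MLE, 8/42.
Mean = 9/(9+35) = 9/44 = 0.2045.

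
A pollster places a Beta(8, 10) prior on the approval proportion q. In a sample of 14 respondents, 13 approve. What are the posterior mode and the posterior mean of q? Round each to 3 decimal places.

MAP: 0.667. Posterior mean: 0.656.

Posterior: Beta(8+13, 10+1) = Beta(21, 11).
Mode = (21−1)/(21+11−2) = 20/30 = 0.667.
Mean = 21/(21+11) = 21/32 = 0.656.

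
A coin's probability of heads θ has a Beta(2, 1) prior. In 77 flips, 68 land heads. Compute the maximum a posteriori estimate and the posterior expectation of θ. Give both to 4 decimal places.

MAP = 0.8846, posterior mean = 0.8750

Posterior: Beta(2+68, 1+9) = Beta(70, 10).
Mode = (70−1)/(70+10−2) = 69/78 = 0.8846.
Mean = 70/(70+10) = 70/80 = 0.8750.
Left-skewed posterior ⇒ mean < mode.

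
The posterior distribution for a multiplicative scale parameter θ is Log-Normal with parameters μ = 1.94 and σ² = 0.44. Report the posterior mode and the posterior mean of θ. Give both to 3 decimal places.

MAP = 4.482, posterior mean = 8.671

Mode = exp(μ − σ²) = exp(1.50) = 4.482.
Mean = exp(μ + σ²/2) = exp(2.160) = 8.671.
The posterior is right-skewed, so the mean exceeds the mode.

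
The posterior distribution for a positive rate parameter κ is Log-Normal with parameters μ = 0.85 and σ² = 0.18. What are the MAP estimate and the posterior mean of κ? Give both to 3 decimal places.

Mode = exp(μ − σ²) = exp(0.67) = 1.954.
Mean = exp(μ + σ²/2) = exp(0.940) = 2.560.
The mean is pulled above the mode by the posterior's right skew.

κ_MAP = 1.954, E[κ|data] = 2.560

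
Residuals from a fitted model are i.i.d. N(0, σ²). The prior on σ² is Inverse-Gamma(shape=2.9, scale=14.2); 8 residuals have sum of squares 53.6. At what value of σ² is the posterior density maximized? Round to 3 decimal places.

Posterior: Inverse-Gamma(shape = 2.9+8/2 = 6.9, scale = 14.2+53.6/2 = 41.0).
Mode = β/(α+1) = 41.0/7.9 = 5.190.
Mean = β/(α−1) = 41.0/5.9 = 6.949.
This is the posterior mode — the MAP estimate.

5.190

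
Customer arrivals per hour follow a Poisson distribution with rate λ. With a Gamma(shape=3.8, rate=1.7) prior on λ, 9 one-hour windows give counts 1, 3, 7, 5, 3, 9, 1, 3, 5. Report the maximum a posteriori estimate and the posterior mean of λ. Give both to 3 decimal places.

Σ counts = 37. Posterior: Gamma(shape = 3.8+37 = 40.8, rate = 1.7+9 = 10.7).
Mode = (α−1)/β = 39.8/10.7 = 3.720.
Mean = α/β = 40.8/10.7 = 3.813.
Right-skewed posterior ⇒ mode < mean.

λ_MAP = 3.720, E[λ|data] = 3.813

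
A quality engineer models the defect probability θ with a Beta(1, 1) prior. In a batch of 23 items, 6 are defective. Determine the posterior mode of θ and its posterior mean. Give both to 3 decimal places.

posterior mode = 0.261, posterior mean = 0.280

Posterior: Beta(1+6, 1+17) = Beta(7, 18).
Mode = (7−1)/(7+18−2) = 6/23 = 0.261.
With a flat prior the MAP equals the MLE, 6/23.
Mean = 7/(7+18) = 7/25 = 0.280.
The mean is pulled above the mode by the posterior's right skew.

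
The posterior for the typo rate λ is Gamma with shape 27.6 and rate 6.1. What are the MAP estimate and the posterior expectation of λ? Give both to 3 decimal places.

MAP: 4.361. Posterior mean: 4.525.

Mode = (α−1)/β = 26.6/6.1 = 4.361.
Mean = α/β = 27.6/6.1 = 4.525.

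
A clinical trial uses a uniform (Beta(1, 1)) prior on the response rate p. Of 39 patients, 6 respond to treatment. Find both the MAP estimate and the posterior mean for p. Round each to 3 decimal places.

Posterior: Beta(1+6, 1+33) = Beta(7, 34).
Mode = (7−1)/(7+34−2) = 6/39 = 0.154.
With a flat prior the MAP equals the MLE, 6/39.
Mean = 7/(7+34) = 7/41 = 0.171.
Mean > mode: the posterior has a right tail.

MAP: 0.154. Posterior mean: 0.171.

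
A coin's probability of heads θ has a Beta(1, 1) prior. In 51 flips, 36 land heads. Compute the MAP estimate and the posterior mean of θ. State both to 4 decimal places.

MAP estimate = 0.7059, posterior mean = 0.6981

Posterior: Beta(1+36, 1+15) = Beta(37, 16).
Mode = (37−1)/(37+16−2) = 36/51 = 0.7059.
With a flat prior the MAP equals the MLE, 36/51.
Mean = 37/(37+16) = 37/53 = 0.6981.
Left-skewed posterior ⇒ mean < mode.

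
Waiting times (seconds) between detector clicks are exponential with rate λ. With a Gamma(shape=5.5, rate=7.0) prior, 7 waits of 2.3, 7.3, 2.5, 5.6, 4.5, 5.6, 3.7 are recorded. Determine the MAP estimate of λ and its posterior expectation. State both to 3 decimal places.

MAP = 0.299; posterior mean = 0.325

Σ times = 31.5. Posterior: Gamma(shape = 5.5+7 = 12.5, rate = 7.0+31.5 = 38.5).
Mode = (α−1)/β = 11.5/38.5 = 0.299.
Mean = α/β = 12.5/38.5 = 0.325.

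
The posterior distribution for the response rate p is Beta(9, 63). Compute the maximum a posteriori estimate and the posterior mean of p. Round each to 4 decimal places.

Mode = (9−1)/(9+63−2) = 8/70 = 0.1143.
Mean = 9/(9+63) = 9/72 = 0.1250.
Mean > mode: the posterior has a right tail.

MAP: 0.1143. Posterior mean: 0.1250.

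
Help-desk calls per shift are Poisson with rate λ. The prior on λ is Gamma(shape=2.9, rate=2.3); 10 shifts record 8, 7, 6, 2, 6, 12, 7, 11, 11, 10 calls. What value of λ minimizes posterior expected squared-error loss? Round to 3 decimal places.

6.740

Σ counts = 80. Posterior: Gamma(shape = 2.9+80 = 82.9, rate = 2.3+10 = 12.3).
Mode = (α−1)/β = 81.9/12.3 = 6.659.
Mean = α/β = 82.9/12.3 = 6.740.
Squared-error loss ⇒ the optimal estimator is the posterior mean.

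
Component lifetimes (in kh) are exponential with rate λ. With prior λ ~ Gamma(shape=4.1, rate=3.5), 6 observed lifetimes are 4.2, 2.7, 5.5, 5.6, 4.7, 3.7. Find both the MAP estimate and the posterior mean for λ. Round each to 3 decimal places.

MAP: 0.304. Posterior mean: 0.338.

Σ times = 26.4. Posterior: Gamma(shape = 4.1+6 = 10.1, rate = 3.5+26.4 = 29.9).
Mode = (α−1)/β = 9.1/29.9 = 0.304.
Mean = α/β = 10.1/29.9 = 0.338.
Right-skewed posterior ⇒ mode < mean.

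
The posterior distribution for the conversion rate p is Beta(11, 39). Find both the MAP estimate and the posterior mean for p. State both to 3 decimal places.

Mode = (11−1)/(11+39−2) = 10/48 = 0.208.
Mean = 11/(11+39) = 11/50 = 0.220.

MAP = 0.208, posterior mean = 0.220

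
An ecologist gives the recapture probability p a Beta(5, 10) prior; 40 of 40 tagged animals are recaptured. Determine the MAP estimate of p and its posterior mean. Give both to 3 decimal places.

Posterior: Beta(5+40, 10+0) = Beta(45, 10).
Mode = (45−1)/(45+10−2) = 44/53 = 0.830.
Mean = 45/(45+10) = 45/55 = 0.818.

MAP = 0.830, posterior mean = 0.818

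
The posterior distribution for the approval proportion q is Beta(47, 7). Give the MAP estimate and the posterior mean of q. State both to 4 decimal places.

MAP estimate = 0.8846, posterior mean = 0.8704

Mode = (47−1)/(47+7−2) = 46/52 = 0.8846.
Mean = 47/(47+7) = 47/54 = 0.8704.
The mean is pulled below the mode by the posterior's left skew.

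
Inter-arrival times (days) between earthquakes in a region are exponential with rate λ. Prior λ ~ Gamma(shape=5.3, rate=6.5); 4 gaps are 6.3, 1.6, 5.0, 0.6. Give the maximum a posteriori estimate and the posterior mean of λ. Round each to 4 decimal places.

MAP: 0.4150. Posterior mean: 0.4650.

Σ times = 13.5. Posterior: Gamma(shape = 5.3+4 = 9.3, rate = 6.5+13.5 = 20.0).
Mode = (α−1)/β = 8.3/20.0 = 0.4150.
Mean = α/β = 9.3/20.0 = 0.4650.
Mean > mode: the posterior has a right tail.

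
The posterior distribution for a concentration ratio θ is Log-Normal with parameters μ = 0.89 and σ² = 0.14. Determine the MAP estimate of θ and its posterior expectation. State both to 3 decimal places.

Mode = exp(μ − σ²) = exp(0.75) = 2.117.
Mean = exp(μ + σ²/2) = exp(0.960) = 2.612.

MAP: 2.117. Posterior mean: 2.612.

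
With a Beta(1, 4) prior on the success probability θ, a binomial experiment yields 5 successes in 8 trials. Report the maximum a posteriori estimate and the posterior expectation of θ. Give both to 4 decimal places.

MAP = 0.4545; posterior mean = 0.4615

Posterior: Beta(1+5, 4+3) = Beta(6, 7).
Mode = (6−1)/(6+7−2) = 5/11 = 0.4545.
Mean = 6/(6+7) = 6/13 = 0.4615.
Mean > mode: the posterior has a right tail.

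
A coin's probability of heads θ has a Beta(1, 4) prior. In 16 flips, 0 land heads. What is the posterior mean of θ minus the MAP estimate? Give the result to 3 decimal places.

0.048

Posterior: Beta(1+0, 4+16) = Beta(1, 20).
Since α = 1 ≤ 1 and β > 1, the Beta density is monotone decreasing on [0,1]; the mode is at 0.
Mean = 1/(1+20) = 0.048.
Difference = 0.048 − 0.000 = 0.048.
The posterior is right-skewed, so the mean exceeds the mode.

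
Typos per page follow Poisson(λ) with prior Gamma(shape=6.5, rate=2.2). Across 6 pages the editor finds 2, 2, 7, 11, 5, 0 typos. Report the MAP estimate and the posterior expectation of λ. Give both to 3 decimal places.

Σ counts = 27. Posterior: Gamma(shape = 6.5+27 = 33.5, rate = 2.2+6 = 8.2).
Mode = (α−1)/β = 32.5/8.2 = 3.963.
Mean = α/β = 33.5/8.2 = 4.085.
Right-skewed posterior ⇒ mode < mean.

MAP estimate = 3.963, posterior expectation = 4.085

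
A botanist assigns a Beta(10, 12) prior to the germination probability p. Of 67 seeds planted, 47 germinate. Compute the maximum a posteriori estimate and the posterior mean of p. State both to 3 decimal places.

Posterior: Beta(10+47, 12+20) = Beta(57, 32).
Mode = (57−1)/(57+32−2) = 56/87 = 0.644.
Mean = 57/(57+32) = 57/89 = 0.640.

p_MAP = 0.644, E[p|data] = 0.640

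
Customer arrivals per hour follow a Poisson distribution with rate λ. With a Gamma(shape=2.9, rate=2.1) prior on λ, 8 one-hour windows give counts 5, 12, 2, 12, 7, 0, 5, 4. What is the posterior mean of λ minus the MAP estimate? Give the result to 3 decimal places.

0.099

Σ counts = 47. Posterior: Gamma(shape = 2.9+47 = 49.9, rate = 2.1+8 = 10.1).
Mode = (α−1)/β = 48.9/10.1 = 4.842.
Mean = α/β = 49.9/10.1 = 4.941.
Difference = 4.941 − 4.842 = 0.099.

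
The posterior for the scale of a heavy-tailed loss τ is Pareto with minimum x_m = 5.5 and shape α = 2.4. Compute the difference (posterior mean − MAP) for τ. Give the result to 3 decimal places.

The Pareto density is strictly decreasing on [x_m, ∞), so the mode is x_m = 5.500.
Mean = α·x_m/(α−1) = 2.4·5.5/1.4 = 9.429.
Difference = 9.429 − 5.500 = 3.929.

3.929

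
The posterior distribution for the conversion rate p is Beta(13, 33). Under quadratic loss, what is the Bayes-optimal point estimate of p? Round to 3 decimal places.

Mode = (13−1)/(13+33−2) = 12/44 = 0.273.
Mean = 13/(13+33) = 13/46 = 0.283.
Quadratic loss ⇒ the optimal estimator is the posterior mean.

0.283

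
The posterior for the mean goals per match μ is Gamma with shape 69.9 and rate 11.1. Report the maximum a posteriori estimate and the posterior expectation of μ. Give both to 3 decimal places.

μ_MAP = 6.207, E[μ|data] = 6.297

Mode = (α−1)/β = 68.9/11.1 = 6.207.
Mean = α/β = 69.9/11.1 = 6.297.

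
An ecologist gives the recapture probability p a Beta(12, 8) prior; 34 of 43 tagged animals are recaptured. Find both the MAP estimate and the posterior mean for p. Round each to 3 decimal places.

MAP = 0.738; posterior mean = 0.730

Posterior: Beta(12+34, 8+9) = Beta(46, 17).
Mode = (46−1)/(46+17−2) = 45/61 = 0.738.
Mean = 46/(46+17) = 46/63 = 0.730.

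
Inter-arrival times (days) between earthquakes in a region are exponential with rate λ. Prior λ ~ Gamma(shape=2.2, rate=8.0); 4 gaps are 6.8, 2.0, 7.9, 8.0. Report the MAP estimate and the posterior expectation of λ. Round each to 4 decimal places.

MAP: 0.1590. Posterior mean: 0.1896.

Σ times = 24.7. Posterior: Gamma(shape = 2.2+4 = 6.2, rate = 8.0+24.7 = 32.7).
Mode = (α−1)/β = 5.2/32.7 = 0.1590.
Mean = α/β = 6.2/32.7 = 0.1896.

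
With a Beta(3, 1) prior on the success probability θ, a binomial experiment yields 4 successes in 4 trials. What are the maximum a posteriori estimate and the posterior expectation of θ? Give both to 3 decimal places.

Posterior: Beta(3+4, 1+0) = Beta(7, 1).
Since β = 1 ≤ 1 and α > 1, the Beta density is monotone increasing on [0,1]; the mode is at 1.
Mean = 7/(7+1) = 0.875.
Mode > mean: the posterior has a left tail.

θ_MAP = 1.000, E[θ|data] = 0.875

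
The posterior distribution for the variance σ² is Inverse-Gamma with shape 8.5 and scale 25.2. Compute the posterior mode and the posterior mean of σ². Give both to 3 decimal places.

MAP: 2.653. Posterior mean: 3.360.

Mode = β/(α+1) = 25.2/9.5 = 2.653.
Mean = β/(α−1) = 25.2/7.5 = 3.360.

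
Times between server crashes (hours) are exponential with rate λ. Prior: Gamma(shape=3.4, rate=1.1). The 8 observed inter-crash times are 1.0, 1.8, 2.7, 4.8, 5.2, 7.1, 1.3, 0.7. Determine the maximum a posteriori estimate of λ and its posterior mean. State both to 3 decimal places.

Σ times = 24.6. Posterior: Gamma(shape = 3.4+8 = 11.4, rate = 1.1+24.6 = 25.7).
Mode = (α−1)/β = 10.4/25.7 = 0.405.
Mean = α/β = 11.4/25.7 = 0.444.

MAP = 0.405; posterior mean = 0.444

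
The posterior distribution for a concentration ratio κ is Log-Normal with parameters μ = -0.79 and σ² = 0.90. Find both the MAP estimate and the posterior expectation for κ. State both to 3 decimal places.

Mode = exp(μ − σ²) = exp(-1.69) = 0.185.
Mean = exp(μ + σ²/2) = exp(-0.340) = 0.712.
Mean > mode: the posterior has a right tail.

MAP = 0.185, posterior mean = 0.712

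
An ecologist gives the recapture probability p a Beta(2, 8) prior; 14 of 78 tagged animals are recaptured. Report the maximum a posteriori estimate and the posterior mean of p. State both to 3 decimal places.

Posterior: Beta(2+14, 8+64) = Beta(16, 72).
Mode = (16−1)/(16+72−2) = 15/86 = 0.174.
Mean = 16/(16+72) = 16/88 = 0.182.

maximum a posteriori estimate = 0.174, posterior mean = 0.182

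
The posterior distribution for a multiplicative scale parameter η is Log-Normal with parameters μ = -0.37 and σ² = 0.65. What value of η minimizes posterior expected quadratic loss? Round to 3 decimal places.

Mode = exp(μ − σ²) = exp(-1.02) = 0.361.
Mean = exp(μ + σ²/2) = exp(-0.045) = 0.956.
Quadratic loss ⇒ the optimal estimator is the posterior mean.

0.956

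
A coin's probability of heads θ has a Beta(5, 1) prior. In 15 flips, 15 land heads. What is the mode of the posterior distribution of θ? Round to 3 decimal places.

1.000

Posterior: Beta(5+15, 1+0) = Beta(20, 1).
Since β = 1 ≤ 1 and α > 1, the Beta density is monotone increasing on [0,1]; the mode is at 1.
Mean = 20/(20+1) = 0.952.
This is the posterior mode — the MAP estimate.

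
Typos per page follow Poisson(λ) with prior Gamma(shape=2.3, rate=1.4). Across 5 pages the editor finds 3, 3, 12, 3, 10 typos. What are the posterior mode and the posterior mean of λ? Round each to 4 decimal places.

MAP: 5.0469. Posterior mean: 5.2031.

Σ counts = 31. Posterior: Gamma(shape = 2.3+31 = 33.3, rate = 1.4+5 = 6.4).
Mode = (α−1)/β = 32.3/6.4 = 5.0469.
Mean = α/β = 33.3/6.4 = 5.2031.
Mean > mode: the posterior has a right tail.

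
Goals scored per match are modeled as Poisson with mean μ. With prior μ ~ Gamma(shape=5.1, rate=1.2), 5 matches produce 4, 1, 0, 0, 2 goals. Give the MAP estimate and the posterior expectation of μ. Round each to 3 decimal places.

Σ counts = 7. Posterior: Gamma(shape = 5.1+7 = 12.1, rate = 1.2+5 = 6.2).
Mode = (α−1)/β = 11.1/6.2 = 1.790.
Mean = α/β = 12.1/6.2 = 1.952.
The posterior is right-skewed, so the mean exceeds the mode.

MAP: 1.790. Posterior mean: 1.952.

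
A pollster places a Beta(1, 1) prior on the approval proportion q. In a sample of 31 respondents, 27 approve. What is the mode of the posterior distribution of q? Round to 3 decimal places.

Posterior: Beta(1+27, 1+4) = Beta(28, 5).
Mode = (28−1)/(28+5−2) = 27/31 = 0.871.
With a flat prior the MAP equals the MLE, 27/31.
Mean = 28/(28+5) = 28/33 = 0.848.
This is the posterior mode — the MAP estimate.

0.871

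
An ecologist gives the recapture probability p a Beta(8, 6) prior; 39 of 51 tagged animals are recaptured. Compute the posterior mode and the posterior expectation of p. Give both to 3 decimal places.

MAP: 0.730. Posterior mean: 0.723.

Posterior: Beta(8+39, 6+12) = Beta(47, 18).
Mode = (47−1)/(47+18−2) = 46/63 = 0.730.
Mean = 47/(47+18) = 47/65 = 0.723.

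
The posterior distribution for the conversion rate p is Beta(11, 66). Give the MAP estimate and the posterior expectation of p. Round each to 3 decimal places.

p_MAP = 0.133, E[p|data] = 0.143

Mode = (11−1)/(11+66−2) = 10/75 = 0.133.
Mean = 11/(11+66) = 11/77 = 0.143.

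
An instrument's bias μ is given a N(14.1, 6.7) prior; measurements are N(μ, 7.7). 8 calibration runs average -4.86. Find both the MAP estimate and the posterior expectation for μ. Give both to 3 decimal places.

MAP = -2.478; posterior mean = -2.478

Posterior for μ is Normal. Precision-weighted mean: (1/6.7·14.1 + 8/7.7·-4.86) / (1/6.7 + 8/7.7) = -2.478.
A Normal posterior is symmetric, so mode = mean.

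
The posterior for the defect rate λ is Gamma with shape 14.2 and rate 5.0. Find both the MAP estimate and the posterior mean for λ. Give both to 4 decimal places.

Mode = (α−1)/β = 13.2/5.0 = 2.6400.
Mean = α/β = 14.2/5.0 = 2.8400.

MAP = 2.6400, posterior mean = 2.8400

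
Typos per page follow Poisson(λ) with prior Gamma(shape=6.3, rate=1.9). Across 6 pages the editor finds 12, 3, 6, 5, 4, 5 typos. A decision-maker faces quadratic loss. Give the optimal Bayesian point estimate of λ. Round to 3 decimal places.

5.228

Σ counts = 35. Posterior: Gamma(shape = 6.3+35 = 41.3, rate = 1.9+6 = 7.9).
Mode = (α−1)/β = 40.3/7.9 = 5.101.
Mean = α/β = 41.3/7.9 = 5.228.
Quadratic loss ⇒ the optimal estimator is the posterior mean.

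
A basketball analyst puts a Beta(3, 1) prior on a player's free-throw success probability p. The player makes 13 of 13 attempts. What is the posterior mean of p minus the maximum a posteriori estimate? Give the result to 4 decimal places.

-0.0588

Posterior: Beta(3+13, 1+0) = Beta(16, 1).
Since β = 1 ≤ 1 and α > 1, the Beta density is monotone increasing on [0,1]; the mode is at 1.
Mean = 16/(16+1) = 0.9412.
Difference = 0.9412 − 1.0000 = -0.0588.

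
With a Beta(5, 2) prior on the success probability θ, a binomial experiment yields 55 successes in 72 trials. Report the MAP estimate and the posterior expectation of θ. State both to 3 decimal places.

Posterior: Beta(5+55, 2+17) = Beta(60, 19).
Mode = (60−1)/(60+19−2) = 59/77 = 0.766.
Mean = 60/(60+19) = 60/79 = 0.759.

MAP = 0.766; posterior mean = 0.759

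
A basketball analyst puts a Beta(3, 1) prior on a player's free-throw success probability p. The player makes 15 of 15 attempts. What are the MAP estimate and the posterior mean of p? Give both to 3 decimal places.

MAP estimate = 1.000, posterior mean = 0.947

Posterior: Beta(3+15, 1+0) = Beta(18, 1).
Since β = 1 ≤ 1 and α > 1, the Beta density is monotone increasing on [0,1]; the mode is at 1.
Mean = 18/(18+1) = 0.947.
The posterior is left-skewed, so the mode exceeds the mean.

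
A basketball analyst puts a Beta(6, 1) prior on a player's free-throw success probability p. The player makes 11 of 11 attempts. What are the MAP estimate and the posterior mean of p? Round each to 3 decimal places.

MAP = 1.000, posterior mean = 0.944

Posterior: Beta(6+11, 1+0) = Beta(17, 1).
Since β = 1 ≤ 1 and α > 1, the Beta density is monotone increasing on [0,1]; the mode is at 1.
Mean = 17/(17+1) = 0.944.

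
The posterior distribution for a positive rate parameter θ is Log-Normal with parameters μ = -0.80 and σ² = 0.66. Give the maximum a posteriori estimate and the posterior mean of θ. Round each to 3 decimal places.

Mode = exp(μ − σ²) = exp(-1.46) = 0.232.
Mean = exp(μ + σ²/2) = exp(-0.470) = 0.625.
The mean is pulled above the mode by the posterior's right skew.

maximum a posteriori estimate = 0.232, posterior mean = 0.625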